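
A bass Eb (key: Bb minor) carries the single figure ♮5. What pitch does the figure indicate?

B

Counting 4 letter steps above Eb lands on B; in Bb minor, that letter is Bb.
The ♮5 figure makes it natural, giving B.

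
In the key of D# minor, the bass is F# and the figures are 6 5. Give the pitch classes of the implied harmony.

F#, A#, C#, D#

The written figures 6 5 are shorthand for 6/5/3: the 3 is implied.
A third above F# in this key is A#.
A fifth above F# in this key is C#.
A sixth above F# in this key is D#.
Together with the bass F#, this spells D# minor seventh in first inversion.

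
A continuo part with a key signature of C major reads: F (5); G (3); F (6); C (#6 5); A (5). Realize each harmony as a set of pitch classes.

F, A, C | G, B, D | F, A, D | C, E, G, A# | A, C, E

F (5/3): F, A, C.
G (5/3): G, B, D.
F (6/3): F, A, D.
C (#6/5/3): C, E, G, A#.
A (5/3): A, C, E.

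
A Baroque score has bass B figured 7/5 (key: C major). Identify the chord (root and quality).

The figures 7/5 indicate a seventh chord in root position.
In root position the bass is the root, so the root is B.
The chord tones are B, D, F, A, giving B half-diminished seventh.

B half-diminished seventh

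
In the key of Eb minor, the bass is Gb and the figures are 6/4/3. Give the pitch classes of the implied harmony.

A third above Gb in this key is Bb.
A fourth above Gb in this key is Cb.
A sixth above Gb in this key is Eb.
Together with the bass Gb, this spells Cb major seventh in second inversion.

Gb, Bb, Cb, Eb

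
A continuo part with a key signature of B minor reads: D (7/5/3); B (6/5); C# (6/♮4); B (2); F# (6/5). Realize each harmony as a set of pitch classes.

D, F#, A, C# | B, D, F#, G | C#, F, A | B, C#, E, G | F#, A, C#, D

D (7/5/3): D, F#, A, C#.
B (6/5/3): B, D, F#, G.
C# (6/♮4): C#, F, A.
B (6/4/2): B, C#, E, G.
F# (6/5/3): F#, A, C#, D.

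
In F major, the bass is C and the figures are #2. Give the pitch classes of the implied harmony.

The written figures #2 are shorthand for 6/4/2: the 6/4 are implied.
A second above C in this key is D, raised to D# by the sharp.
A fourth above C in this key is F.
A sixth above C in this key is A.

C, D#, F, A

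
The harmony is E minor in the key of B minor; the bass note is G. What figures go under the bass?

6

G is the third of E minor, so the chord is in first inversion.
A triad in first inversion is figured 6/3, conventionally abbreviated 6.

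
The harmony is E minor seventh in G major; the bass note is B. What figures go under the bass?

4/3

B is the fifth of E minor seventh, so the chord is in second inversion.
A seventh chord in second inversion is figured 6/4/3, conventionally abbreviated 4/3.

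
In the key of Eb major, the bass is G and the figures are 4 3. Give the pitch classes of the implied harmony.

The written figures 4 3 are shorthand for 6/4/3: the 6 is implied.
A third above G in this key is Bb.
A fourth above G in this key is C.
A sixth above G in this key is Eb.
Together with the bass G, this spells C minor seventh in second inversion.

G, Bb, C, Eb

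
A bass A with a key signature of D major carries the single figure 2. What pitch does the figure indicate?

Counting 1 letter step above A lands on B; in D major, that letter is B.

B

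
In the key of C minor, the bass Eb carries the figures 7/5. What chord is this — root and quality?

The figures 7/5 indicate a seventh chord in root position.
In root position the bass is the root, so the root is Eb.
The chord tones are Eb, G, Bb, D, giving Eb major seventh.

Eb major seventh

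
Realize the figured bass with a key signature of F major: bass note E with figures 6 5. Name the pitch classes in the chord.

The written figures 6 5 are shorthand for 6/5/3: the 3 is implied.
A third above E in this key is G.
A fifth above E in this key is Bb.
A sixth above E in this key is C.
Together with the bass E, this spells C dominant seventh in first inversion.

E, G, Bb, C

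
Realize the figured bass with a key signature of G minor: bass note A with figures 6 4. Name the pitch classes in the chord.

A, D, F

A fourth above A in this key is D.
A sixth above A in this key is F.
Together with the bass A, this spells D minor in second inversion.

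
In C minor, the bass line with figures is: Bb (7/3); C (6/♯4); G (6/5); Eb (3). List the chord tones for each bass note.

Bb (7/5/3): Bb, D, F, Ab.
C (6/#4): C, F#, Ab.
G (6/5/3): G, Bb, D, Eb.
Eb (5/3): Eb, G, Bb.

Bb, D, F, Ab | C, F#, Ab | G, Bb, D, Eb | Eb, G, Bb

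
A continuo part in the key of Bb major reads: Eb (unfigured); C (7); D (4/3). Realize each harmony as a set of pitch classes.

Eb (5/3): Eb, G, Bb.
C (7/5/3): C, Eb, G, Bb.
D (6/4/3): D, F, G, Bb.

Eb, G, Bb | C, Eb, G, Bb | D, F, G, Bb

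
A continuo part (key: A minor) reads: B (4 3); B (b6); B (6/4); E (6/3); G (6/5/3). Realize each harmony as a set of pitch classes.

B, D, E, G | B, D, Gb | B, E, G | E, G, C | G, B, D, E

B (6/4/3): B, D, E, G.
B (b6/3): B, D, Gb.
B (6/4): B, E, G.
E (6/3): E, G, C.
G (6/5/3): G, B, D, E.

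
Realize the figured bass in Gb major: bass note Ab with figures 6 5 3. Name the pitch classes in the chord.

Ab, Cb, Eb, F

A third above Ab in this key is Cb.
A fifth above Ab in this key is Eb.
A sixth above Ab in this key is F.
Together with the bass Ab, this spells F half-diminished seventh in first inversion.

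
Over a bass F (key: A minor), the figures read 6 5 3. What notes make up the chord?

A third above F in this key is A.
A fifth above F in this key is C.
A sixth above F in this key is D.
Together with the bass F, this spells D minor seventh in first inversion.

F, A, C, D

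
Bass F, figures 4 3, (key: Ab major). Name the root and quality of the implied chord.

The figures 4 3 indicate a seventh chord in second inversion.
In second inversion the root lies a fourth above the bass: a fourth above F in Ab major is Bb.
The chord tones are F, Ab, Bb, Db, giving Bb minor seventh.

Bb minor seventh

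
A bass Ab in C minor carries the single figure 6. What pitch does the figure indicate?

F

Counting 5 letter steps above Ab lands on F; in C minor, that letter is F.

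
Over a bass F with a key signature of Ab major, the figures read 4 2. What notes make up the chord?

The written figures 4 2 are shorthand for 6/4/2: the 6 is implied.
A second above F in this key is G.
A fourth above F in this key is Bb.
A sixth above F in this key is Db.
Together with the bass F, this spells G half-diminished seventh in third inversion.

F, G, Bb, Db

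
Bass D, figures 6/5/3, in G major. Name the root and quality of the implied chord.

The figures 6/5/3 indicate a seventh chord in first inversion.
In first inversion the root lies a sixth above the bass: a sixth above D in G major is B.
The chord tones are D, F#, A, B, giving B minor seventh.

B minor seventh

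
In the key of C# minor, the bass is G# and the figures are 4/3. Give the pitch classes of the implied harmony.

The written figures 4/3 are shorthand for 6/4/3: the 6 is implied.
A third above G# in this key is B.
A fourth above G# in this key is C#.
A sixth above G# in this key is E.
Together with the bass G#, this spells C# minor seventh in second inversion.

G#, B, C#, E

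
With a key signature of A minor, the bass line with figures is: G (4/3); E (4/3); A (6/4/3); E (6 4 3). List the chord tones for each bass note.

G (6/4/3): G, B, C, E.
E (6/4/3): E, G, A, C.
A (6/4/3): A, C, D, F.
E (6/4/3): E, G, A, C.

G, B, C, E | E, G, A, C | A, C, D, F | E, G, A, C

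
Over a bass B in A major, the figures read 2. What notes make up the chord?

B, C#, E, G#

The written figures 2 are shorthand for 6/4/2: the 6/4 are implied.
A second above B in this key is C#.
A fourth above B in this key is E.
A sixth above B in this key is G#.
Together with the bass B, this spells C# minor seventh in third inversion.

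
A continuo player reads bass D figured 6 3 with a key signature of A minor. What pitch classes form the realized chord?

A third above D in this key is F.
A sixth above D in this key is B.
Together with the bass D, this spells B diminished in first inversion.

D, F, B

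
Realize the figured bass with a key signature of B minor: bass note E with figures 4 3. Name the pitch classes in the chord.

E, G, A, C#

The written figures 4 3 are shorthand for 6/4/3: the 6 is implied.
A third above E in this key is G.
A fourth above E in this key is A.
A sixth above E in this key is C#.
Together with the bass E, this spells A dominant seventh in second inversion.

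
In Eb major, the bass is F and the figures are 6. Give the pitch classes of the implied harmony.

F, Ab, D

The written figures 6 are shorthand for 6/3: the 3 is implied.
A third above F in this key is Ab.
A sixth above F in this key is D.
Together with the bass F, this spells D diminished in first inversion.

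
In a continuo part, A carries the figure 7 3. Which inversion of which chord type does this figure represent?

7 3 is shorthand for 7/5/3.
Intervals of 7/5/3 above the bass form a seventh chord; the bass is the root, so this is root position.

seventh chord, root position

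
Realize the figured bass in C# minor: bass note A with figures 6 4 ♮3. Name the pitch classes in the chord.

A third above A in this key is C#, made natural (C) by the ♮ figure.
A fourth above A in this key is D#.
A sixth above A in this key is F#.
Together with the bass A, this spells D# diminished seventh in second inversion.

A, C, D#, F#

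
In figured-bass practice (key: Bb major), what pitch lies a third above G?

Bb

Counting 2 letter steps above G lands on B; in Bb major, that letter is Bb.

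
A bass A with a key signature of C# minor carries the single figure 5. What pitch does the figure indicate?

Counting 4 letter steps above A lands on E; in C# minor, that letter is E.

E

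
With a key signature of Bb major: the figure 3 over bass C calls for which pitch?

Eb

Counting 2 letter steps above C lands on E; in Bb major, that letter is Eb.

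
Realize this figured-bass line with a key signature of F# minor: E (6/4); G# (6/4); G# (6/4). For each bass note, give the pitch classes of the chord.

E (6/4): E, A, C#.
G# (6/4): G#, C#, E.
G# (6/4): G#, C#, E.

E, A, C# | G#, C#, E | G#, C#, E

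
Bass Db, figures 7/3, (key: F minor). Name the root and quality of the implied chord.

The figures 7/3 indicate a seventh chord in root position.
In root position the bass is the root, so the root is Db.
The chord tones are Db, F, Ab, C, giving Db major seventh.

Db major seventh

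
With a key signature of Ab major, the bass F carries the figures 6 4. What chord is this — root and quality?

The figures 6 4 indicate a triad in second inversion.
In second inversion the root lies a fourth above the bass: a fourth above F in Ab major is Bb.
The chord tones are F, Bb, Db, giving Bb minor.

Bb minor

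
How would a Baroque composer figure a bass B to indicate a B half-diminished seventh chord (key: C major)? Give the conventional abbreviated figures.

B is the root of B half-diminished seventh, so the chord is in root position.
A seventh chord in root position is figured 7/5/3, conventionally abbreviated 7.

7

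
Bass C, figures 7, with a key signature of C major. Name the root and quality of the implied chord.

The figures 7 indicate a seventh chord in root position.
In root position the bass is the root, so the root is C.
The chord tones are C, E, G, B, giving C major seventh.

C major seventh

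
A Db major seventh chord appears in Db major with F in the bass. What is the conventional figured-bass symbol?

F is the third of Db major seventh, so the chord is in first inversion.
A seventh chord in first inversion is figured 6/5/3, conventionally abbreviated 6/5.

6/5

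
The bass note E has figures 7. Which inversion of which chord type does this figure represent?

7 is shorthand for 7/5/3.
Intervals of 7/5/3 above the bass form a seventh chord; the bass is the root, so this is root position.

seventh chord, root position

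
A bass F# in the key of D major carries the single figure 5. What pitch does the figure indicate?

Counting 4 letter steps above F# lands on C; in D major, that letter is C#.

C#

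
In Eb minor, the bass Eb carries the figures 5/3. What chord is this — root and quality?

Eb minor

The figures 5/3 indicate a triad in root position.
In root position the bass is the root, so the root is Eb.
The chord tones are Eb, Gb, Bb, giving Eb minor.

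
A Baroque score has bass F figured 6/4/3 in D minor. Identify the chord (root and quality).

The figures 6/4/3 indicate a seventh chord in second inversion.
In second inversion the root lies a fourth above the bass: a fourth above F in D minor is Bb.
The chord tones are F, A, Bb, D, giving Bb major seventh.

Bb major seventh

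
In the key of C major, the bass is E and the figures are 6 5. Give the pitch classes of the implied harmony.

E, G, B, C

The written figures 6 5 are shorthand for 6/5/3: the 3 is implied.
A third above E in this key is G.
A fifth above E in this key is B.
A sixth above E in this key is C.
Together with the bass E, this spells C major seventh in first inversion.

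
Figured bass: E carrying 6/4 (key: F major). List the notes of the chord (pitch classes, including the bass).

A fourth above E in this key is A.
A sixth above E in this key is C.
Together with the bass E, this spells A minor in second inversion.

E, A, C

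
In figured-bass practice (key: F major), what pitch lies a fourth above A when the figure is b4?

Counting 3 letter steps above A lands on D; in F major, that letter is D.
The b4 figure lowers it a semitone, giving Db.

Db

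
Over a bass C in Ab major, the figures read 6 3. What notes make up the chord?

C, Eb, Ab

A third above C in this key is Eb.
A sixth above C in this key is Ab.
Together with the bass C, this spells Ab major in first inversion.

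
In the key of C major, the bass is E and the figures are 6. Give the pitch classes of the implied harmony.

The written figures 6 are shorthand for 6/3: the 3 is implied.
A third above E in this key is G.
A sixth above E in this key is C.
Together with the bass E, this spells C major in first inversion.

E, G, C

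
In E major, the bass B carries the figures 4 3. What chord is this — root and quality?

The figures 4 3 indicate a seventh chord in second inversion.
In second inversion the root lies a fourth above the bass: a fourth above B in E major is E.
The chord tones are B, D#, E, G#, giving E major seventh.

E major seventh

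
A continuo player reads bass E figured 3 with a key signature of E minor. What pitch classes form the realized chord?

E, G, B

The written figures 3 are shorthand for 5/3: the 5 is implied.
A third above E in this key is G.
A fifth above E in this key is B.
Together with the bass E, this spells E minor in root position.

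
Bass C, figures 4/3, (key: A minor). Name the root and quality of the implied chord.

F major seventh

The figures 4/3 indicate a seventh chord in second inversion.
In second inversion the root lies a fourth above the bass: a fourth above C in A minor is F.
The chord tones are C, E, F, A, giving F major seventh.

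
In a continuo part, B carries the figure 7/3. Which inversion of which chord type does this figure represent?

7/3 is shorthand for 7/5/3.
Intervals of 7/5/3 above the bass form a seventh chord; the bass is the root, so this is root position.

seventh chord, root position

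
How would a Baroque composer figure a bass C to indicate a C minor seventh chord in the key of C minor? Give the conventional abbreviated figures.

7

C is the root of C minor seventh, so the chord is in root position.
A seventh chord in root position is figured 7/5/3, conventionally abbreviated 7.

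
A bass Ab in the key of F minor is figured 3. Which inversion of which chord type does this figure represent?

3 is shorthand for 5/3.
Intervals of 5/3 above the bass form a triad; the bass is the root, so this is root position.

triad, root position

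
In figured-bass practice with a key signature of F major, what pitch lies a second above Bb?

Counting 1 letter step above Bb lands on C; in F major, that letter is C.

C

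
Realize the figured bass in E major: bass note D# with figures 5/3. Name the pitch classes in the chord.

D#, F#, A

A third above D# in this key is F#.
A fifth above D# in this key is A.
Together with the bass D#, this spells D# diminished in root position.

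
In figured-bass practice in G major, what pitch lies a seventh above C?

B

Counting 6 letter steps above C lands on B; in G major, that letter is B.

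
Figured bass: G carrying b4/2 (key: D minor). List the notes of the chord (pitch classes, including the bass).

The written figures b4/2 are shorthand for 6/4/2: the 6 is implied.
A second above G in this key is A.
A fourth above G in this key is C, lowered to Cb by the flat.
A sixth above G in this key is E.

G, A, Cb, E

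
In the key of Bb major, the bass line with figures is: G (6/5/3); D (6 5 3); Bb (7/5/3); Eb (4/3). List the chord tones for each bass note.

G (6/5/3): G, Bb, D, Eb.
D (6/5/3): D, F, A, Bb.
Bb (7/5/3): Bb, D, F, A.
Eb (6/4/3): Eb, G, A, C.

G, Bb, D, Eb | D, F, A, Bb | Bb, D, F, A | Eb, G, A, C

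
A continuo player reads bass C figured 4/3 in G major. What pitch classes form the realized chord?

The written figures 4/3 are shorthand for 6/4/3: the 6 is implied.
A third above C in this key is E.
A fourth above C in this key is F#.
A sixth above C in this key is A.
Together with the bass C, this spells F# half-diminished seventh in second inversion.

C, E, F#, A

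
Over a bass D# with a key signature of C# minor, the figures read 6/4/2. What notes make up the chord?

A second above D# in this key is E.
A fourth above D# in this key is G#.
A sixth above D# in this key is B.
Together with the bass D#, this spells E major seventh in third inversion.

D#, E, G#, B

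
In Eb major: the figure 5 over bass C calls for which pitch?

G

Counting 4 letter steps above C lands on G; in Eb major, that letter is G.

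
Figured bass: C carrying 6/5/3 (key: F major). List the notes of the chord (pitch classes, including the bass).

C, E, G, A

A third above C in this key is E.
A fifth above C in this key is G.
A sixth above C in this key is A.
Together with the bass C, this spells A minor seventh in first inversion.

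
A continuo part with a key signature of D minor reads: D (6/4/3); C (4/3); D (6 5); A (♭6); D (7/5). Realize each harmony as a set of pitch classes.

D (6/4/3): D, F, G, Bb.
C (6/4/3): C, E, F, A.
D (6/5/3): D, F, A, Bb.
A (b6/3): A, C, Fb.
D (7/5/3): D, F, A, C.

D, F, G, Bb | C, E, F, A | D, F, A, Bb | A, C, Fb | D, F, A, C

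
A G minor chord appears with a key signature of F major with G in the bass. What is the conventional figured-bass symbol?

G is the root of G minor, so the chord is in root position.
A triad in root position is figured 5/3, conventionally abbreviated (no figures — root-position triad).

no figures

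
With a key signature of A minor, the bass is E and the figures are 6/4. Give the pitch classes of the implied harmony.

E, A, C

A fourth above E in this key is A.
A sixth above E in this key is C.
Together with the bass E, this spells A minor in second inversion.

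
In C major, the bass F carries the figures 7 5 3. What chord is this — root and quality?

F major seventh

The figures 7 5 3 indicate a seventh chord in root position.
In root position the bass is the root, so the root is F.
The chord tones are F, A, C, E, giving F major seventh.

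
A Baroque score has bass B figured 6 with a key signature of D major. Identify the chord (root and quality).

G major

The figures 6 indicate a triad in first inversion.
In first inversion the root lies a sixth above the bass: a sixth above B in D major is G.
The chord tones are B, D, G, giving G major.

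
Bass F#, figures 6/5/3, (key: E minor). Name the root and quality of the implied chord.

D dominant seventh

The figures 6/5/3 indicate a seventh chord in first inversion.
In first inversion the root lies a sixth above the bass: a sixth above F# in E minor is D.
The chord tones are F#, A, C, D, giving D dominant seventh.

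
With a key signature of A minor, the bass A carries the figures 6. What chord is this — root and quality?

F major

The figures 6 indicate a triad in first inversion.
In first inversion the root lies a sixth above the bass: a sixth above A in A minor is F.
The chord tones are A, C, F, giving F major.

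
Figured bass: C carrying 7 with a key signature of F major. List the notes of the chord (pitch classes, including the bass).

C, E, G, Bb

The written figures 7 are shorthand for 7/5/3: the 5/3 are implied.
A third above C in this key is E.
A fifth above C in this key is G.
A seventh above C in this key is Bb.
Together with the bass C, this spells C dominant seventh in root position.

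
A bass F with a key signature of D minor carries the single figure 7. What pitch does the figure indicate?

E

Counting 6 letter steps above F lands on E; in D minor, that letter is E.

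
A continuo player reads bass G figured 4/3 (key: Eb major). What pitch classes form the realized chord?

The written figures 4/3 are shorthand for 6/4/3: the 6 is implied.
A third above G in this key is Bb.
A fourth above G in this key is C.
A sixth above G in this key is Eb.
Together with the bass G, this spells C minor seventh in second inversion.

G, Bb, C, Eb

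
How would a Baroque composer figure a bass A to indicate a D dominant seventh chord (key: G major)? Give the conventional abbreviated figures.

A is the fifth of D dominant seventh, so the chord is in second inversion.
A seventh chord in second inversion is figured 6/4/3, conventionally abbreviated 4/3.

4/3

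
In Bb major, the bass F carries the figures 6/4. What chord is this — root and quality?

The figures 6/4 indicate a triad in second inversion.
In second inversion the root lies a fourth above the bass: a fourth above F in Bb major is Bb.
The chord tones are F, Bb, D, giving Bb major.

Bb major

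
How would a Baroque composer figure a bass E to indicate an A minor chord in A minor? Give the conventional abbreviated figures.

6/4

E is the fifth of A minor, so the chord is in second inversion.
A triad in second inversion is figured 6/4, conventionally abbreviated 6/4.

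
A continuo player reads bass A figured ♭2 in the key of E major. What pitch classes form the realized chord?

The written figures ♭2 are shorthand for 6/4/2: the 6/4 are implied.
A second above A in this key is B, lowered to Bb by the flat.
A fourth above A in this key is D#.
A sixth above A in this key is F#.

A, Bb, D#, F#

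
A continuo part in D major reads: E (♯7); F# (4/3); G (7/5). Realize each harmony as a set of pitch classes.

E (#7/5/3): E, G, B, D#.
F# (6/4/3): F#, A, B, D.
G (7/5/3): G, B, D, F#.

E, G, B, D# | F#, A, B, D | G, B, D, F#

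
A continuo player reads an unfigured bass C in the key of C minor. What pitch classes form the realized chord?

An unfigured bass implies 5/3.
A third above C in this key is Eb.
A fifth above C in this key is G.
Together with the bass C, this spells C minor in root position.

C, Eb, G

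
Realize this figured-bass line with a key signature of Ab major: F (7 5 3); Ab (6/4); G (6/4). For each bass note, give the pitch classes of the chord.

F, Ab, C, Eb | Ab, Db, F | G, C, Eb

F (7/5/3): F, Ab, C, Eb.
Ab (6/4): Ab, Db, F.
G (6/4): G, C, Eb.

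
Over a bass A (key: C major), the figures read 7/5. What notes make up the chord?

A, C, E, G

The written figures 7/5 are shorthand for 7/5/3: the 3 is implied.
A third above A in this key is C.
A fifth above A in this key is E.
A seventh above A in this key is G.
Together with the bass A, this spells A minor seventh in root position.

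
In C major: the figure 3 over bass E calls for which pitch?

Counting 2 letter steps above E lands on G; in C major, that letter is G.

G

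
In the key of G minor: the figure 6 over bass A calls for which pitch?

Counting 5 letter steps above A lands on F; in G minor, that letter is F.

F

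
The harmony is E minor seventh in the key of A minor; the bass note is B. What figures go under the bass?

B is the fifth of E minor seventh, so the chord is in second inversion.
A seventh chord in second inversion is figured 6/4/3, conventionally abbreviated 4/3.

4/3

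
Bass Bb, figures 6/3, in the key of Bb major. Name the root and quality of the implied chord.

The figures 6/3 indicate a triad in first inversion.
In first inversion the root lies a sixth above the bass: a sixth above Bb in Bb major is G.
The chord tones are Bb, D, G, giving G minor.

G minor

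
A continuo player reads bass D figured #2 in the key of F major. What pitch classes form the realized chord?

D, E#, G, Bb

The written figures #2 are shorthand for 6/4/2: the 6/4 are implied.
A second above D in this key is E, raised to E# by the sharp.
A fourth above D in this key is G.
A sixth above D in this key is Bb.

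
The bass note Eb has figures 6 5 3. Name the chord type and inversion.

seventh chord, first inversion

Intervals of 6/5/3 above the bass form a seventh chord; the bass is the third, so this is first inversion.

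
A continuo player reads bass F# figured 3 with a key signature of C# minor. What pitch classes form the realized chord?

F#, A, C#

The written figures 3 are shorthand for 5/3: the 5 is implied.
A third above F# in this key is A.
A fifth above F# in this key is C#.
Together with the bass F#, this spells F# minor in root position.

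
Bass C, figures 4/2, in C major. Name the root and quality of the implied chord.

The figures 4/2 indicate a seventh chord in third inversion.
In third inversion the root lies a second above the bass: a second above C in C major is D.
The chord tones are C, D, F, A, giving D minor seventh.

D minor seventh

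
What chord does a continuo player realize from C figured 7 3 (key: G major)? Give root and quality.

The figures 7 3 indicate a seventh chord in root position.
In root position the bass is the root, so the root is C.
The chord tones are C, E, G, B, giving C major seventh.

C major seventh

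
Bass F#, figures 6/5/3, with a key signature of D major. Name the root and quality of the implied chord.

D major seventh

The figures 6/5/3 indicate a seventh chord in first inversion.
In first inversion the root lies a sixth above the bass: a sixth above F# in D major is D.
The chord tones are F#, A, C#, D, giving D major seventh.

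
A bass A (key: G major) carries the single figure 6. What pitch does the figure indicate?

F#

Counting 5 letter steps above A lands on F; in G major, that letter is F#.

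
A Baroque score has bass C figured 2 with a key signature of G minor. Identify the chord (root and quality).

D minor seventh

The figures 2 indicate a seventh chord in third inversion.
In third inversion the root lies a second above the bass: a second above C in G minor is D.
The chord tones are C, D, F, A, giving D minor seventh.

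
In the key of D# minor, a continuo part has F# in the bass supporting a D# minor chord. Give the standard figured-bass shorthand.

6

F# is the third of D# minor, so the chord is in first inversion.
A triad in first inversion is figured 6/3, conventionally abbreviated 6.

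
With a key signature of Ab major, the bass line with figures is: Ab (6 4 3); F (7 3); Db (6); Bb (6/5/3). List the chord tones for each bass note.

Ab, C, Db, F | F, Ab, C, Eb | Db, F, Bb | Bb, Db, F, G

Ab (6/4/3): Ab, C, Db, F.
F (7/5/3): F, Ab, C, Eb.
Db (6/3): Db, F, Bb.
Bb (6/5/3): Bb, Db, F, G.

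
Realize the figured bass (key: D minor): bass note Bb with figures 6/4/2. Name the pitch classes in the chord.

A second above Bb in this key is C.
A fourth above Bb in this key is E.
A sixth above Bb in this key is G.
Together with the bass Bb, this spells C dominant seventh in third inversion.

Bb, C, E, G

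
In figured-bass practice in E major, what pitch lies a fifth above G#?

D#

Counting 4 letter steps above G# lands on D; in E major, that letter is D#.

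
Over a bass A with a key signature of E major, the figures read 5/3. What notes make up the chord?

A third above A in this key is C#.
A fifth above A in this key is E.
Together with the bass A, this spells A major in root position.

A, C#, E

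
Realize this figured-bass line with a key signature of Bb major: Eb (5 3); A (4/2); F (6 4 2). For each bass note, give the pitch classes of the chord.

Eb, G, Bb | A, Bb, D, F | F, G, Bb, D

Eb (5/3): Eb, G, Bb.
A (6/4/2): A, Bb, D, F.
F (6/4/2): F, G, Bb, D.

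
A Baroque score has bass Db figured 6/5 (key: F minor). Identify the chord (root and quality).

The figures 6/5 indicate a seventh chord in first inversion.
In first inversion the root lies a sixth above the bass: a sixth above Db in F minor is Bb.
The chord tones are Db, F, Ab, Bb, giving Bb minor seventh.

Bb minor seventh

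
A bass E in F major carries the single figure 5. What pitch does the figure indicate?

Bb

Counting 4 letter steps above E lands on B; in F major, that letter is Bb.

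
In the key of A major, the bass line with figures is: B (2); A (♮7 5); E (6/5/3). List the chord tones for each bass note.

B, C#, E, G# | A, C#, E, G | E, G#, B, C#

B (6/4/2): B, C#, E, G#.
A (♮7/5/3): A, C#, E, G.
E (6/5/3): E, G#, B, C#.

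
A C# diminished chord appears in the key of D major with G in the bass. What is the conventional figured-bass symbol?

G is the fifth of C# diminished, so the chord is in second inversion.
A triad in second inversion is figured 6/4, conventionally abbreviated 6/4.

6/4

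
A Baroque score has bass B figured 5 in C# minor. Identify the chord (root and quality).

B major

The figures 5 indicate a triad in root position.
In root position the bass is the root, so the root is B.
The chord tones are B, D#, F#, giving B major.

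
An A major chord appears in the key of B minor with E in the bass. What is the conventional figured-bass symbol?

E is the fifth of A major, so the chord is in second inversion.
A triad in second inversion is figured 6/4, conventionally abbreviated 6/4.

6/4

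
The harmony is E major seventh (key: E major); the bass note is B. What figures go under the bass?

4/3

B is the fifth of E major seventh, so the chord is in second inversion.
A seventh chord in second inversion is figured 6/4/3, conventionally abbreviated 4/3.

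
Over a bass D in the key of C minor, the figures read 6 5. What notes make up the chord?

D, F, Ab, Bb

The written figures 6 5 are shorthand for 6/5/3: the 3 is implied.
A third above D in this key is F.
A fifth above D in this key is Ab.
A sixth above D in this key is Bb.
Together with the bass D, this spells Bb dominant seventh in first inversion.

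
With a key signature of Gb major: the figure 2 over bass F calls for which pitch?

Counting 1 letter step above F lands on G; in Gb major, that letter is Gb.

Gb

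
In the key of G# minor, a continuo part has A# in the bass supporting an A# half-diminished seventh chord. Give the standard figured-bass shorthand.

7

A# is the root of A# half-diminished seventh, so the chord is in root position.
A seventh chord in root position is figured 7/5/3, conventionally abbreviated 7.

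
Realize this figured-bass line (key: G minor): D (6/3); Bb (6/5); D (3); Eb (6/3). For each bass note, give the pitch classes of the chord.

D, F, Bb | Bb, D, F, G | D, F, A | Eb, G, C

D (6/3): D, F, Bb.
Bb (6/5/3): Bb, D, F, G.
D (5/3): D, F, A.
Eb (6/3): Eb, G, C.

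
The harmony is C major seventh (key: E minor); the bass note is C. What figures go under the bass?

7

C is the root of C major seventh, so the chord is in root position.
A seventh chord in root position is figured 7/5/3, conventionally abbreviated 7.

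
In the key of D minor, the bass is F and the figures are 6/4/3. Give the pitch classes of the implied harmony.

A third above F in this key is A.
A fourth above F in this key is Bb.
A sixth above F in this key is D.
Together with the bass F, this spells Bb major seventh in second inversion.

F, A, Bb, D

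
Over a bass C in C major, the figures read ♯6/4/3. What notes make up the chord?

C, E, F, A#

A third above C in this key is E.
A fourth above C in this key is F.
A sixth above C in this key is A, raised to A# by the sharp.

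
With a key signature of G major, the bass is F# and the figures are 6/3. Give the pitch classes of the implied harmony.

A third above F# in this key is A.
A sixth above F# in this key is D.
Together with the bass F#, this spells D major in first inversion.

F#, A, D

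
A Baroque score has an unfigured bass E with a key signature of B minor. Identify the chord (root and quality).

E minor

An unfigured bass indicates a triad in root position.
In root position the bass is the root, so the root is E.
The chord tones are E, G, B, giving E minor.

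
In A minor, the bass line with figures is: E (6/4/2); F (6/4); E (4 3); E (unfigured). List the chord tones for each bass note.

E, F, A, C | F, B, D | E, G, A, C | E, G, B

E (6/4/2): E, F, A, C.
F (6/4): F, B, D.
E (6/4/3): E, G, A, C.
E (5/3): E, G, B.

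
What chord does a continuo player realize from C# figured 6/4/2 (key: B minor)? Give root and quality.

The figures 6/4/2 indicate a seventh chord in third inversion.
In third inversion the root lies a second above the bass: a second above C# in B minor is D.
The chord tones are C#, D, F#, A, giving D major seventh.

D major seventh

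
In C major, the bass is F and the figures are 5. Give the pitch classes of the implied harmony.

F, A, C

The written figures 5 are shorthand for 5/3: the 3 is implied.
A third above F in this key is A.
A fifth above F in this key is C.
Together with the bass F, this spells F major in root position.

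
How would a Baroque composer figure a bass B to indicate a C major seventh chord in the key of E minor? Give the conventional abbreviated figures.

4/2

B is the seventh of C major seventh, so the chord is in third inversion.
A seventh chord in third inversion is figured 6/4/2, conventionally abbreviated 4/2.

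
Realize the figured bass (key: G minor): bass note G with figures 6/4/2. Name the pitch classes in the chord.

G, A, C, Eb

A second above G in this key is A.
A fourth above G in this key is C.
A sixth above G in this key is Eb.
Together with the bass G, this spells A half-diminished seventh in third inversion.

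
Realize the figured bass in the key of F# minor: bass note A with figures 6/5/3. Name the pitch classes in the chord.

A, C#, E, F#

A third above A in this key is C#.
A fifth above A in this key is E.
A sixth above A in this key is F#.
Together with the bass A, this spells F# minor seventh in first inversion.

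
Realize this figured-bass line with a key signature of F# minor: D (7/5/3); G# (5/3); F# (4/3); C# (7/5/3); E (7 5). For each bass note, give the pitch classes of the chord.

D (7/5/3): D, F#, A, C#.
G# (5/3): G#, B, D.
F# (6/4/3): F#, A, B, D.
C# (7/5/3): C#, E, G#, B.
E (7/5/3): E, G#, B, D.

D, F#, A, C# | G#, B, D | F#, A, B, D | C#, E, G#, B | E, G#, B, D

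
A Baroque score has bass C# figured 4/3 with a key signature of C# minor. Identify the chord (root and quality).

The figures 4/3 indicate a seventh chord in second inversion.
In second inversion the root lies a fourth above the bass: a fourth above C# in C# minor is F#.
The chord tones are C#, E, F#, A, giving F# minor seventh.

F# minor seventh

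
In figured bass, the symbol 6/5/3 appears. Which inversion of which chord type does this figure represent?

seventh chord, first inversion

Intervals of 6/5/3 above the bass form a seventh chord; the bass is the third, so this is first inversion.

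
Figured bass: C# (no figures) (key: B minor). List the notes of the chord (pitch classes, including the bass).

C#, E, G

An unfigured bass implies 5/3.
A third above C# in this key is E.
A fifth above C# in this key is G.
Together with the bass C#, this spells C# diminished in root position.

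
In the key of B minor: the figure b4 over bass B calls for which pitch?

Eb

Counting 3 letter steps above B lands on E; in B minor, that letter is E.
The b4 figure lowers it a semitone, giving Eb.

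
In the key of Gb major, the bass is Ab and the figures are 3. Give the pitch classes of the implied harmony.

The written figures 3 are shorthand for 5/3: the 5 is implied.
A third above Ab in this key is Cb.
A fifth above Ab in this key is Eb.
Together with the bass Ab, this spells Ab minor in root position.

Ab, Cb, Eb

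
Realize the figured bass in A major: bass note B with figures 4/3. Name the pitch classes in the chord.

The written figures 4/3 are shorthand for 6/4/3: the 6 is implied.
A third above B in this key is D.
A fourth above B in this key is E.
A sixth above B in this key is G#.
Together with the bass B, this spells E dominant seventh in second inversion.

B, D, E, G#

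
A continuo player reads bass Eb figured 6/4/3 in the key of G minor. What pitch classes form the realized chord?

A third above Eb in this key is G.
A fourth above Eb in this key is A.
A sixth above Eb in this key is C.
Together with the bass Eb, this spells A half-diminished seventh in second inversion.

Eb, G, A, C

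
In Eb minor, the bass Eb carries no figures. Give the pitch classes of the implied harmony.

Eb, Gb, Bb

An unfigured bass implies 5/3.
A third above Eb in this key is Gb.
A fifth above Eb in this key is Bb.
Together with the bass Eb, this spells Eb minor in root position.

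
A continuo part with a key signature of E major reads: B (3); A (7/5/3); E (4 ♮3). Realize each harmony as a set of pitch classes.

B (5/3): B, D#, F#.
A (7/5/3): A, C#, E, G#.
E (6/4/♮3): E, G, A, C#.

B, D#, F# | A, C#, E, G# | E, G, A, C#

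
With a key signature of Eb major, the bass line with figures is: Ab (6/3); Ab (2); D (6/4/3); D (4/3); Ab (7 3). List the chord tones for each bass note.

Ab, C, F | Ab, Bb, D, F | D, F, G, Bb | D, F, G, Bb | Ab, C, Eb, G

Ab (6/3): Ab, C, F.
Ab (6/4/2): Ab, Bb, D, F.
D (6/4/3): D, F, G, Bb.
D (6/4/3): D, F, G, Bb.
Ab (7/5/3): Ab, C, Eb, G.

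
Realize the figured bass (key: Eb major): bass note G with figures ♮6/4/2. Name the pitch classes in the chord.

A second above G in this key is Ab.
A fourth above G in this key is C.
A sixth above G in this key is Eb, made natural (E) by the ♮ figure.
Together with the bass G, this spells Ab augmented major seventh in third inversion.

G, Ab, C, E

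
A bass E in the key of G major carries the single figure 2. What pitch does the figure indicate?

Counting 1 letter step above E lands on F; in G major, that letter is F#.

F#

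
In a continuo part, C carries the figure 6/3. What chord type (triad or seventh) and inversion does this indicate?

Intervals of 6/3 above the bass form a triad; the bass is the third, so this is first inversion.

triad, first inversion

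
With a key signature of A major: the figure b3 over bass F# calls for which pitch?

Counting 2 letter steps above F# lands on A; in A major, that letter is A.
The b3 figure lowers it a semitone, giving Ab.

Ab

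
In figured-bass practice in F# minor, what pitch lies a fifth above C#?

Counting 4 letter steps above C# lands on G; in F# minor, that letter is G#.

G#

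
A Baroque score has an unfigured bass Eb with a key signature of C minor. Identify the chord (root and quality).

An unfigured bass indicates a triad in root position.
In root position the bass is the root, so the root is Eb.
The chord tones are Eb, G, Bb, giving Eb major.

Eb major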